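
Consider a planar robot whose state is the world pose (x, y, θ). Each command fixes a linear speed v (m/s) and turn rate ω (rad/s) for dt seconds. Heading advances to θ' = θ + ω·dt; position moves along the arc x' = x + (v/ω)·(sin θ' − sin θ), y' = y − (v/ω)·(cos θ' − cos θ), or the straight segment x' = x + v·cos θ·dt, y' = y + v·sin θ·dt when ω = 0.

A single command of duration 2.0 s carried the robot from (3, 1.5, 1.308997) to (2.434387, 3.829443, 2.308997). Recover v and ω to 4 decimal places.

v = 1.2500, ω = 0.5000

Δθ = 2.308997 − 1.308997 = 1.000000
ω = Δθ/dt = 1.000000/2.0 = 0.5000
R = −Δy/(cos θ' − cos θ) = 2.5000
v = R·ω = 2.5000·0.5000 = 1.2500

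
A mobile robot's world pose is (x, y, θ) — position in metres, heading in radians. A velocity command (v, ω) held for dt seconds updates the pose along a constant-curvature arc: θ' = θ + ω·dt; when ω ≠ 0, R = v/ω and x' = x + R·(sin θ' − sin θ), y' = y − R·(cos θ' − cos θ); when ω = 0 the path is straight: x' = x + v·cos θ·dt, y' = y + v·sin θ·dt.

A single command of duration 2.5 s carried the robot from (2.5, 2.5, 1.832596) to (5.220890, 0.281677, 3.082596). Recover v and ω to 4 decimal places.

v = -1.5000, ω = 0.5000

Δθ = 3.082596 − 1.832596 = 1.250000
ω = Δθ/dt = 1.250000/2.5 = 0.5000
R = Δx/(sin θ' − sin θ) = -3.0000
v = R·ω = -3.0000·0.5000 = -1.5000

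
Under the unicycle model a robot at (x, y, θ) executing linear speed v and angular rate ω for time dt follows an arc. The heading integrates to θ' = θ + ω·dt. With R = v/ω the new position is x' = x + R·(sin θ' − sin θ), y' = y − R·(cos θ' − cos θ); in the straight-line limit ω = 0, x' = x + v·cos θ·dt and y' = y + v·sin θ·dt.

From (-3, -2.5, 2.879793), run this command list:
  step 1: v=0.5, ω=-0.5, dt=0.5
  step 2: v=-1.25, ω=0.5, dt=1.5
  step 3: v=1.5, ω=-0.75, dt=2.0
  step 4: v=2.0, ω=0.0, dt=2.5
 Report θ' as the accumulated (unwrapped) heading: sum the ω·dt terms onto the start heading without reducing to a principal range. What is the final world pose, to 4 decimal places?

step 1: θ'=2.6298 (R=-1.0000) → pose (-3.2309, -2.4059, 2.6298)
step 2: θ'=3.3798 (R=-2.5000) → pose (-1.4167, -2.6557, 3.3798)
step 3: θ'=1.8798 (R=-2.0000) → pose (-3.7939, -1.3204, 1.8798)
step 4: θ'=1.8798 (straight) → pose (-5.3144, 3.4428, 1.8798)

(-5.3144, 3.4428, 1.8798)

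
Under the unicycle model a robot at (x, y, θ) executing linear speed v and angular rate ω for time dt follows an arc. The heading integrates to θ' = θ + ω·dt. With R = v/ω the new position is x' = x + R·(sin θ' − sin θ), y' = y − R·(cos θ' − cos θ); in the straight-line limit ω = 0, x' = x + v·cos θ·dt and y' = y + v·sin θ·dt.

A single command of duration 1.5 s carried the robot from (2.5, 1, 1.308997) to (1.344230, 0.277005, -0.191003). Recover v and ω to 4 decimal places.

Δθ = -0.191003 − 1.308997 = -1.500000
ω = Δθ/dt = -1.500000/1.5 = -1.0000
R = Δx/(sin θ' − sin θ) = 1.0000
v = R·ω = 1.0000·-1.0000 = -1.0000

v = -1.0000, ω = -1.0000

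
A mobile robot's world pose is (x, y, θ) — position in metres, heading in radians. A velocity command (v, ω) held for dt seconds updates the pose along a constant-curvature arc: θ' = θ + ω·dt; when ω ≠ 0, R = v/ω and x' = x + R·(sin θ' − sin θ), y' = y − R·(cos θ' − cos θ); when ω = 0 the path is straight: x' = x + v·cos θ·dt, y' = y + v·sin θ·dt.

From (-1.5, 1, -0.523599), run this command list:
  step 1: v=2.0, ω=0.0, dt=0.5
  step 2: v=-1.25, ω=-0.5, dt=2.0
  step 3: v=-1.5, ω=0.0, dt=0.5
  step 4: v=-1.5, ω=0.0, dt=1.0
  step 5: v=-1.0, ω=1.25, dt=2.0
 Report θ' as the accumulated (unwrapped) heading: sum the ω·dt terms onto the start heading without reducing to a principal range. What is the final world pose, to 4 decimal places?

step 1: θ'=-0.5236 (straight) → pose (-0.6340, 0.5000, -0.5236)
step 2: θ'=-1.5236 (R=2.5000) → pose (-1.8812, 2.5471, -1.5236)
step 3: θ'=-1.5236 (straight) → pose (-1.9166, 3.2963, -1.5236)
step 4: θ'=-1.5236 (straight) → pose (-1.9873, 4.7946, -1.5236)
step 5: θ'=0.9764 (R=-0.8000) → pose (-3.4492, 5.2049, 0.9764)

(-3.4492, 5.2049, 0.9764)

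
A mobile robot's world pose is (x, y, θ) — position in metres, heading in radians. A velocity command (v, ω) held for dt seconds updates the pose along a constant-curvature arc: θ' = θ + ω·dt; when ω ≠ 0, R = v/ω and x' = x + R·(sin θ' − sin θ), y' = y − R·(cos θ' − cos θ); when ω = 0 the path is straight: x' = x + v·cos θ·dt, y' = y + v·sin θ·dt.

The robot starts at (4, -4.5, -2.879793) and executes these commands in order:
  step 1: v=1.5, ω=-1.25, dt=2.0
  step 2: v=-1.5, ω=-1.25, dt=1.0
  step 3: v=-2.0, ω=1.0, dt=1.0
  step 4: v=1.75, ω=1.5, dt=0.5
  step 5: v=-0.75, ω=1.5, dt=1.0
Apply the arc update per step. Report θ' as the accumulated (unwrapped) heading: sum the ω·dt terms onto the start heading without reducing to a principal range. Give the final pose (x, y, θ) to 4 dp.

(0.3177, -3.1143, -3.3798)

step 1: θ'=-5.3798 (R=-1.2000) → pose (2.7469, -2.5982, -5.3798)
step 2: θ'=-6.6298 (R=1.2000) → pose (1.3967, -2.9840, -6.6298)
step 3: θ'=-5.6298 (R=-2.0000) → pose (-0.4985, -3.2771, -5.6298)
step 4: θ'=-4.8798 (R=1.1667) → pose (-0.0573, -2.5451, -4.8798)
step 5: θ'=-3.3798 (R=-0.5000) → pose (0.3177, -3.1143, -3.3798)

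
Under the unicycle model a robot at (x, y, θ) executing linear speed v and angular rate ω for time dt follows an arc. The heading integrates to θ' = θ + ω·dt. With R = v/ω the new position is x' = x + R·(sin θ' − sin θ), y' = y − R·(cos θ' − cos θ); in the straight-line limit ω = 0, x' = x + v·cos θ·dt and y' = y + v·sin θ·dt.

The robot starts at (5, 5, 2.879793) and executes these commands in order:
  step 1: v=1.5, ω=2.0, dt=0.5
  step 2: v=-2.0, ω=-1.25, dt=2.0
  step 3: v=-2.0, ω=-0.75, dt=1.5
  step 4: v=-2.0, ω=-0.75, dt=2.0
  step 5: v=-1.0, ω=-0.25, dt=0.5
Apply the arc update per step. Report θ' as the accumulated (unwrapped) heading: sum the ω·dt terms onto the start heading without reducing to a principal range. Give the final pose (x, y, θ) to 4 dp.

step 1: θ'=3.8798 (R=0.7500) → pose (4.3012, 4.8303, 3.8798)
step 2: θ'=1.3798 (R=1.6000) → pose (6.9488, 3.3431, 1.3798)
step 3: θ'=0.2548 (R=2.6667) → pose (5.0028, 1.2688, 0.2548)
step 4: θ'=-1.2452 (R=2.6667) → pose (1.8041, 2.9963, -1.2452)
step 5: θ'=-1.3702 (R=4.0000) → pose (1.6741, 3.4788, -1.3702)

(1.6741, 3.4788, -1.3702)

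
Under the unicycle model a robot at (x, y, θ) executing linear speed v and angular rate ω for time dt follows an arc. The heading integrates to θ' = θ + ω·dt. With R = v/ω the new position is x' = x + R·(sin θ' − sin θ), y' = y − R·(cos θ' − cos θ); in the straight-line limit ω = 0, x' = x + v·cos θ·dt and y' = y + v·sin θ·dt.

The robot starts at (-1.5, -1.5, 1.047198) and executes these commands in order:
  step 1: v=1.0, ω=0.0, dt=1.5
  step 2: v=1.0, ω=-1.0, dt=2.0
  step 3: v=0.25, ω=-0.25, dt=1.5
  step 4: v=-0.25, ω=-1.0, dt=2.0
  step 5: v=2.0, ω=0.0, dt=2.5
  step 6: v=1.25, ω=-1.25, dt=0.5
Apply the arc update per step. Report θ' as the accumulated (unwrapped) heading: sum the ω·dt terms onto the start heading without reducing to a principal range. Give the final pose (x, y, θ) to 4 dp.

step 1: θ'=1.0472 (straight) → pose (-0.7500, -0.2010, 1.0472)
step 2: θ'=-0.9528 (R=-1.0000) → pose (0.9311, -0.1216, -0.9528)
step 3: θ'=-1.3278 (R=-1.0000) → pose (1.0866, -0.4604, -1.3278)
step 4: θ'=-3.3278 (R=0.2500) → pose (1.3756, -0.1545, -3.3278)
step 5: θ'=-3.3278 (straight) → pose (-3.5380, 0.7712, -3.3278)
step 6: θ'=-3.9528 (R=-1.0000) → pose (-4.0780, 1.0652, -3.9528)

(-4.0780, 1.0652, -3.9528)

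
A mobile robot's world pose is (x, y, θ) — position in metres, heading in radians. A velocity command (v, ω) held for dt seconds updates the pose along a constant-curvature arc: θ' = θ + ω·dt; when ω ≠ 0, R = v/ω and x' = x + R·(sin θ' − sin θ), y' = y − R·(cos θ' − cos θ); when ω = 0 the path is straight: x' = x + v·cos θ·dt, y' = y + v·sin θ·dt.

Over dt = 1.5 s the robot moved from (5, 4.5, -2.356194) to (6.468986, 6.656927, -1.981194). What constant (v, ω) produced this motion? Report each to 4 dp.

v = -1.7500, ω = 0.2500

Δθ = -1.981194 − -2.356194 = 0.375000
ω = Δθ/dt = 0.375000/1.5 = 0.2500
R = −Δy/(cos θ' − cos θ) = -7.0000
v = R·ω = -7.0000·0.2500 = -1.7500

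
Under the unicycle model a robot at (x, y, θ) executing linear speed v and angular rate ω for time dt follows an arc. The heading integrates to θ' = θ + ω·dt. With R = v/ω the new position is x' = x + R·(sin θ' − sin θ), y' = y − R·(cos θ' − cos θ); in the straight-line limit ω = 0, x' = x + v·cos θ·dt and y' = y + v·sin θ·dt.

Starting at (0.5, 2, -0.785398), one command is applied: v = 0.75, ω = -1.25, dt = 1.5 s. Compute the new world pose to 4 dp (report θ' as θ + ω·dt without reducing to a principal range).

(0.3534, 1.0439, -2.6604)

θ' = -0.7854 + -1.25·1.5 = -2.6604
R = v/ω = 0.75/-1.25 = -0.6000
x' = 0.5 + -0.6000·(sin -2.6604 − sin -0.7854) = 0.3534
y' = 2 − -0.6000·(cos -2.6604 − cos -0.7854) = 1.0439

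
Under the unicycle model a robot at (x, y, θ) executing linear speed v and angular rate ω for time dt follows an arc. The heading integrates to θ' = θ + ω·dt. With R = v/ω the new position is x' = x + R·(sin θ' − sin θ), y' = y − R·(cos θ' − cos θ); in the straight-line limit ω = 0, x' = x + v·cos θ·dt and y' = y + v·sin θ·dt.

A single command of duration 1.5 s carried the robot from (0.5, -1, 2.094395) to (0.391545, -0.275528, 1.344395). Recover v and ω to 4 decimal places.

v = 0.5000, ω = -0.5000

Δθ = 1.344395 − 2.094395 = -0.750000
ω = Δθ/dt = -0.750000/1.5 = -0.5000
R = −Δy/(cos θ' − cos θ) = -1.0000
v = R·ω = -1.0000·-0.5000 = 0.5000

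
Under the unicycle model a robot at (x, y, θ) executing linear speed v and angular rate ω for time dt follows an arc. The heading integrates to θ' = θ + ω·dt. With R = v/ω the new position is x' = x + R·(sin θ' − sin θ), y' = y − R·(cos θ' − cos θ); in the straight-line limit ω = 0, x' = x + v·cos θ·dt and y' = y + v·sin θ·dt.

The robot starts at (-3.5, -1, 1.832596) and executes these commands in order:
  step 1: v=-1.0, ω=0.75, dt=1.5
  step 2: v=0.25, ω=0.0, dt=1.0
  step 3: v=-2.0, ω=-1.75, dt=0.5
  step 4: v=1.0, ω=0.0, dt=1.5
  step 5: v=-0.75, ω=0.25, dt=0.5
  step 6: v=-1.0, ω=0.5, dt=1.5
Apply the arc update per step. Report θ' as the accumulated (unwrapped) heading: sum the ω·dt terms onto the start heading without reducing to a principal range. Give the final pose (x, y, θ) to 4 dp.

step 1: θ'=2.9576 (R=-1.3333) → pose (-2.4560, -1.9657, 2.9576)
step 2: θ'=2.9576 (straight) → pose (-2.7018, -1.9200, 2.9576)
step 3: θ'=2.0826 (R=1.1429) → pose (-1.9145, -2.4838, 2.0826)
step 4: θ'=2.0826 (straight) → pose (-2.6491, -1.1761, 2.0826)
step 5: θ'=2.2076 (R=-3.0000) → pose (-2.4455, -1.4907, 2.2076)
step 6: θ'=2.9576 (R=-2.0000) → pose (-1.2035, -2.2677, 2.9576)

(-1.2035, -2.2677, 2.9576)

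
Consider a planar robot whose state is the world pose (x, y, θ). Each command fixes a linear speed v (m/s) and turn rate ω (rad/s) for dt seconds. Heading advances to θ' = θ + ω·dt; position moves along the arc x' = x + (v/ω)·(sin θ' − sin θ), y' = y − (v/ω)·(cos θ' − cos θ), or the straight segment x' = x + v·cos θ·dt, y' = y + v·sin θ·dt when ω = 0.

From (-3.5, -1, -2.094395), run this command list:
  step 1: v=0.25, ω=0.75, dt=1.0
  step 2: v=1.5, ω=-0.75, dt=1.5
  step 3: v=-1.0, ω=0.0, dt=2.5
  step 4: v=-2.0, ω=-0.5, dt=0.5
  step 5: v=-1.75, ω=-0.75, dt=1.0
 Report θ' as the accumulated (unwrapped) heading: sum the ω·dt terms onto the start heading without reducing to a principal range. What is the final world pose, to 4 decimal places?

step 1: θ'=-1.3444 (R=0.3333) → pose (-3.5362, -1.2415, -1.3444)
step 2: θ'=-2.4694 (R=-2.0000) → pose (-4.2397, -3.2553, -2.4694)
step 3: θ'=-2.4694 (straight) → pose (-2.2836, -1.6986, -2.4694)
step 4: θ'=-2.7194 (R=4.0000) → pose (-1.4318, -1.1796, -2.7194)
step 5: θ'=-3.4694 (R=2.3333) → pose (0.2756, -1.0990, -3.4694)

(0.2756, -1.0990, -3.4694)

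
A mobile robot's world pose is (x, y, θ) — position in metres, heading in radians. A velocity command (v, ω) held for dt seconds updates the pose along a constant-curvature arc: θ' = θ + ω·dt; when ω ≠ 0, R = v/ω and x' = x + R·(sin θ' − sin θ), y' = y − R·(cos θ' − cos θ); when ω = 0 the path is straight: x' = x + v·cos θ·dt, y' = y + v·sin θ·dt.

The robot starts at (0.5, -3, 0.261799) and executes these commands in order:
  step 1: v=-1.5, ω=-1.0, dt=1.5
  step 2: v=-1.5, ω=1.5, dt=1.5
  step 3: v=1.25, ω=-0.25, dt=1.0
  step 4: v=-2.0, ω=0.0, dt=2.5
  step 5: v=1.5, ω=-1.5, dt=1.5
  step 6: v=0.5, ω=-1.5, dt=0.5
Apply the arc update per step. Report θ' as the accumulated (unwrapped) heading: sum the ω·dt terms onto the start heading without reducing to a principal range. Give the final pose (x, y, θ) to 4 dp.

step 1: θ'=-1.2382 (R=1.5000) → pose (-1.3060, -2.0409, -1.2382)
step 2: θ'=1.0118 (R=-1.0000) → pose (-3.0990, -1.8370, 1.0118)
step 3: θ'=0.7618 (R=-5.0000) → pose (-2.3112, -0.8707, 0.7618)
step 4: θ'=0.7618 (straight) → pose (-5.9292, -4.3218, 0.7618)
step 5: θ'=-1.4882 (R=-1.0000) → pose (-4.2424, -4.9629, -1.4882)
step 6: θ'=-2.2382 (R=-0.3333) → pose (-4.3127, -5.1968, -2.2382)

(-4.3127, -5.1968, -2.2382)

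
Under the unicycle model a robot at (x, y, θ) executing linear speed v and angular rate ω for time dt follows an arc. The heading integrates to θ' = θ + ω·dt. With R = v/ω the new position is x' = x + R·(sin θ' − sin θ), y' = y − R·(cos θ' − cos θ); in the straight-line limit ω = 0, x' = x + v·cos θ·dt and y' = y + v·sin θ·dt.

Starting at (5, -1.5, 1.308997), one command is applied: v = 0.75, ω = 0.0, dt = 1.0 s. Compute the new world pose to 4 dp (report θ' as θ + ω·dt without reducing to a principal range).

(5.1941, -0.7756, 1.3090)

θ' = 1.3090 + 0.0·1.0 = 1.3090
ω = 0 → straight: x' = 5 + 0.75·cos(1.3090)·1.0 = 5.1941
y' = -1.5 + 0.75·sin(1.3090)·1.0 = -0.7756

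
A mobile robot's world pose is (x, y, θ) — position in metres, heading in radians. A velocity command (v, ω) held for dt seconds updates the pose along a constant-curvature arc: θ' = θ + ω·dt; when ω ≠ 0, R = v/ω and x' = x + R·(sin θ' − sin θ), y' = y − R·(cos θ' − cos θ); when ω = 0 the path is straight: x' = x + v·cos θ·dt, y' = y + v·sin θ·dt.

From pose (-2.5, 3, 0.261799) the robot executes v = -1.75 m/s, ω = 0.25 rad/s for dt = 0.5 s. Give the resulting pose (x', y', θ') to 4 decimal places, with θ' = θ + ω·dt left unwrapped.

θ' = 0.2618 + 0.25·0.5 = 0.3868
R = v/ω = -1.75/0.25 = -7.0000
x' = -2.5 + -7.0000·(sin 0.3868 − sin 0.2618) = -3.3289
y' = 3 − -7.0000·(cos 0.3868 − cos 0.2618) = 2.7214

(-3.3289, 2.7214, 0.3868)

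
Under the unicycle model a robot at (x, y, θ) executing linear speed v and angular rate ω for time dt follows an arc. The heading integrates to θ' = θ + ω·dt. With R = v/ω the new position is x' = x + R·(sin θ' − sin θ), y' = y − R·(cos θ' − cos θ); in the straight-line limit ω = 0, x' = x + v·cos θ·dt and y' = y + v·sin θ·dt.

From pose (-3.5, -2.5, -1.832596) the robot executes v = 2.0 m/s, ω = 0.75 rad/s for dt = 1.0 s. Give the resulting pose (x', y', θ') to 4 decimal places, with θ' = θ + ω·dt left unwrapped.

θ' = -1.8326 + 0.75·1.0 = -1.0826
R = v/ω = 2.0/0.75 = 2.6667
x' = -3.5 + 2.6667·(sin -1.0826 − sin -1.8326) = -3.2793
y' = -2.5 − 2.6667·(cos -1.0826 − cos -1.8326) = -4.4410

(-3.2793, -4.4410, -1.0826)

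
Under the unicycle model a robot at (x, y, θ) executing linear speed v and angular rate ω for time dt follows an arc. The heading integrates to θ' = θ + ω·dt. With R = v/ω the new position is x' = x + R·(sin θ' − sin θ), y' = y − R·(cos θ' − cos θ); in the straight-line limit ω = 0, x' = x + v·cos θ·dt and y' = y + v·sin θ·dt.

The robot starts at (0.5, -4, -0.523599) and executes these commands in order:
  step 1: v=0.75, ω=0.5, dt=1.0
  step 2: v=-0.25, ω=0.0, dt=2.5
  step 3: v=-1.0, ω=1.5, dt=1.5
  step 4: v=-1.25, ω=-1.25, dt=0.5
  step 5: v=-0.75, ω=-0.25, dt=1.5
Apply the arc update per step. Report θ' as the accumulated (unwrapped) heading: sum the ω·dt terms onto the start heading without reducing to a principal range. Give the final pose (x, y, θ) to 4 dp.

step 1: θ'=-0.0236 (R=1.5000) → pose (1.2146, -4.2005, -0.0236)
step 2: θ'=-0.0236 (straight) → pose (0.5898, -4.1858, -0.0236)
step 3: θ'=2.2264 (R=-0.6667) → pose (0.0456, -5.2587, 2.2264)
step 4: θ'=1.6014 (R=1.0000) → pose (0.2524, -5.8377, 1.6014)
step 5: θ'=1.2264 (R=3.0000) → pose (0.0777, -6.9424, 1.2264)

(0.0777, -6.9424, 1.2264)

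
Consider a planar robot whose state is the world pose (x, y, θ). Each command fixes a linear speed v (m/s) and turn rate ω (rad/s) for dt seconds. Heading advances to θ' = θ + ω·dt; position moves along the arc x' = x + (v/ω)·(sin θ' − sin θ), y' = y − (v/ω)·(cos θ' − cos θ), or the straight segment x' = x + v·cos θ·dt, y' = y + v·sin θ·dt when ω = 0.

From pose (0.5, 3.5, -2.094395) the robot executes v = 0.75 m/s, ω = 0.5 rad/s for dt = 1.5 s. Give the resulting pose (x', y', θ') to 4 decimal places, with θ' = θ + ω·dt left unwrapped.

θ' = -2.0944 + 0.5·1.5 = -1.3444
R = v/ω = 0.75/0.5 = 1.5000
x' = 0.5 + 1.5000·(sin -1.3444 − sin -2.0944) = 0.3373
y' = 3.5 − 1.5000·(cos -1.3444 − cos -2.0944) = 2.4133

(0.3373, 2.4133, -1.3444)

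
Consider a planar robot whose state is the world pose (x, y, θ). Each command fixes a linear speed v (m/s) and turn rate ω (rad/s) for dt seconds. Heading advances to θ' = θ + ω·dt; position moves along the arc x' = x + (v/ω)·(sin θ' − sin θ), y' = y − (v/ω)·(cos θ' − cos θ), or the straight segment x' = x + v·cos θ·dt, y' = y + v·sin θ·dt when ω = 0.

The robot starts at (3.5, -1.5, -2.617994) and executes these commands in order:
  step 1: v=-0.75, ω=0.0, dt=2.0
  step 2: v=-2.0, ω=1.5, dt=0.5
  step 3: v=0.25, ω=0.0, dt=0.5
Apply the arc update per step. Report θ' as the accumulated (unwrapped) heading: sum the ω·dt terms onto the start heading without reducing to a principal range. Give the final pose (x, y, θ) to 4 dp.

step 1: θ'=-2.6180 (straight) → pose (4.7990, -0.7500, -2.6180)
step 2: θ'=-1.8680 (R=-1.3333) → pose (5.4073, 0.0142, -1.8680)
step 3: θ'=-1.8680 (straight) → pose (5.3706, -0.1053, -1.8680)

(5.3706, -0.1053, -1.8680)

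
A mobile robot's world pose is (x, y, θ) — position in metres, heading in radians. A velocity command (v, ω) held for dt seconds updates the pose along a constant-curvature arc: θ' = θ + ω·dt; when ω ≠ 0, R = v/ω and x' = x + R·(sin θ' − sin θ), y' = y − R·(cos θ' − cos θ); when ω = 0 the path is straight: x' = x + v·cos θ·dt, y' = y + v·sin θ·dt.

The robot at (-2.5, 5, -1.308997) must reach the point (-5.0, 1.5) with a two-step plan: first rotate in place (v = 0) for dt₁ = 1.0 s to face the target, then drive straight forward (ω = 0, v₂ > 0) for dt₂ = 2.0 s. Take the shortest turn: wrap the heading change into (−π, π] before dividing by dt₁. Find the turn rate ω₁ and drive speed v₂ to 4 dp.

ω₁ = -0.8820, v₂ = 2.1506

heading to target = atan2(1.5−5, -5−-2.5) = -2.1910
Δθ = wrap(-2.1910 − -1.3090) = -0.8820; ω₁ = Δθ/dt₁ = -0.8820
distance = √((-5−-2.5)² + (1.5−5)²) = 4.3012; v₂ = distance/dt₂ = 2.1506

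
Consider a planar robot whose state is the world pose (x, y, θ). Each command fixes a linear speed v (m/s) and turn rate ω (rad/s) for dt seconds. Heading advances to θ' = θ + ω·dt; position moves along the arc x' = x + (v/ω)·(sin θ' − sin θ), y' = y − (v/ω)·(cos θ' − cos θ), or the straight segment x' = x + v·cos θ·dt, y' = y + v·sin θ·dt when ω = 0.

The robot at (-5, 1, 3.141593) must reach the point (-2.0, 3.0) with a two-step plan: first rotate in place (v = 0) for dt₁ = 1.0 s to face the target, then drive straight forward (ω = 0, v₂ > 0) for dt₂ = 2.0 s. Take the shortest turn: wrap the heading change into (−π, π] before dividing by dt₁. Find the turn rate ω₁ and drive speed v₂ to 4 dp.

heading to target = atan2(3−1, -2−-5) = 0.5880
Δθ = wrap(0.5880 − 3.1416) = -2.5536; ω₁ = Δθ/dt₁ = -2.5536
distance = √((-2−-5)² + (3−1)²) = 3.6056; v₂ = distance/dt₂ = 1.8028

ω₁ = -2.5536, v₂ = 1.8028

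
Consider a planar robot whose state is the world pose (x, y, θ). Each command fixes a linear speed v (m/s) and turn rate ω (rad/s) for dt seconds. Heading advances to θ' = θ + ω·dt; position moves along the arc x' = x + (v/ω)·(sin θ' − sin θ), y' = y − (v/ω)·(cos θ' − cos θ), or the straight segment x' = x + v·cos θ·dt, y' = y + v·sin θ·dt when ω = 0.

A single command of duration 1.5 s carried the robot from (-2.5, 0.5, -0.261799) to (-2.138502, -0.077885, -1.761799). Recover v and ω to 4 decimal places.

Δθ = -1.761799 − -0.261799 = -1.500000
ω = Δθ/dt = -1.500000/1.5 = -1.0000
R = −Δy/(cos θ' − cos θ) = -0.5000
v = R·ω = -0.5000·-1.0000 = 0.5000

v = 0.5000, ω = -1.0000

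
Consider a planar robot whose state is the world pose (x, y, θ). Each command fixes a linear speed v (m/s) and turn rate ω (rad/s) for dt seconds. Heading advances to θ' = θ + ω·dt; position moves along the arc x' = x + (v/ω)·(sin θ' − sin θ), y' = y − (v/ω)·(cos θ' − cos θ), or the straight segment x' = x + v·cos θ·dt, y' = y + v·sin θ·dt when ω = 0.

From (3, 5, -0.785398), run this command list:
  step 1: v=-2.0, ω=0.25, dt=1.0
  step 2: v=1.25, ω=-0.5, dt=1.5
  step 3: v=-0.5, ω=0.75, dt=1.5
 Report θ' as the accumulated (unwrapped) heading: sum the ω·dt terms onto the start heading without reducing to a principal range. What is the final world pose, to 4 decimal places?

(2.0148, 5.2478, -0.1604)

step 1: θ'=-0.5354 (R=-8.0000) → pose (1.4246, 6.2237, -0.5354)
step 2: θ'=-1.2854 (R=-2.5000) → pose (2.5480, 4.7774, -1.2854)
step 3: θ'=-0.1604 (R=-0.6667) → pose (2.0148, 5.2478, -0.1604)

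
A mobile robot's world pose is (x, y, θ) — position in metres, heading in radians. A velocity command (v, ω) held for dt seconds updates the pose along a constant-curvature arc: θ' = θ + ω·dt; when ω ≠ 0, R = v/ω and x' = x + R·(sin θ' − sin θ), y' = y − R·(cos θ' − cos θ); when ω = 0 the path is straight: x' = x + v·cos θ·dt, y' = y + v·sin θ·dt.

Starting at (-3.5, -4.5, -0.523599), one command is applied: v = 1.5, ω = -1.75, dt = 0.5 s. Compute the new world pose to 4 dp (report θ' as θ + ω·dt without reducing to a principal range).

θ' = -0.5236 + -1.75·0.5 = -1.3986
R = v/ω = 1.5/-1.75 = -0.8571
x' = -3.5 + -0.8571·(sin -1.3986 − sin -0.5236) = -3.0841
y' = -4.5 − -0.8571·(cos -1.3986 − cos -0.5236) = -5.0954

(-3.0841, -5.0954, -1.3986)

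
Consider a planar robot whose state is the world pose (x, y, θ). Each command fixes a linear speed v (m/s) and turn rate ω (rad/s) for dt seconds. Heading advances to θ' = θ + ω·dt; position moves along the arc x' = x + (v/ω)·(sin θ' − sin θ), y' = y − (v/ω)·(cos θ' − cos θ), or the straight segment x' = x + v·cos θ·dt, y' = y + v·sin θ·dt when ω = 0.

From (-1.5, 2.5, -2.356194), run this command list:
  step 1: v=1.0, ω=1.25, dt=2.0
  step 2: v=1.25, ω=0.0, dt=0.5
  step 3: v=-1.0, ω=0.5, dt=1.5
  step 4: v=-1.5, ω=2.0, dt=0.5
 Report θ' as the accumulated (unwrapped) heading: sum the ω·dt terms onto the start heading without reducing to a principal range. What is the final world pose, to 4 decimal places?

(-1.6000, -0.2022, 1.8938)

step 1: θ'=0.1438 (R=0.8000) → pose (-0.8197, 1.1426, 0.1438)
step 2: θ'=0.1438 (straight) → pose (-0.2011, 1.2321, 0.1438)
step 3: θ'=0.8938 (R=-2.0000) → pose (-1.4734, 0.5057, 0.8938)
step 4: θ'=1.8938 (R=-0.7500) → pose (-1.6000, -0.2022, 1.8938)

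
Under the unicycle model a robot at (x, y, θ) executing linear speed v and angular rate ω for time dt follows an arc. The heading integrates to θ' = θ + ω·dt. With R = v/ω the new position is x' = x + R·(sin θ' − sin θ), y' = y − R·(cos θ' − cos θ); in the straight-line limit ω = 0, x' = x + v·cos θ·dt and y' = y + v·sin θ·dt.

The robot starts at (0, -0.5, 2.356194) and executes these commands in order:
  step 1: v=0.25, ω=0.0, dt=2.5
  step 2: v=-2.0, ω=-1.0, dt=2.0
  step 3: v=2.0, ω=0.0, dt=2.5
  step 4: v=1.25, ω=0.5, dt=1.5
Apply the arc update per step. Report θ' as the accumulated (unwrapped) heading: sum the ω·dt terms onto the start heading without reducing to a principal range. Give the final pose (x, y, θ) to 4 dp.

(4.8906, -0.3803, 1.1062)

step 1: θ'=2.3562 (straight) → pose (-0.4419, -0.0581, 2.3562)
step 2: θ'=0.3562 (R=2.0000) → pose (-1.1587, -3.3467, 0.3562)
step 3: θ'=0.3562 (straight) → pose (3.5274, -1.6032, 0.3562)
step 4: θ'=1.1062 (R=2.5000) → pose (4.8906, -0.3803, 1.1062)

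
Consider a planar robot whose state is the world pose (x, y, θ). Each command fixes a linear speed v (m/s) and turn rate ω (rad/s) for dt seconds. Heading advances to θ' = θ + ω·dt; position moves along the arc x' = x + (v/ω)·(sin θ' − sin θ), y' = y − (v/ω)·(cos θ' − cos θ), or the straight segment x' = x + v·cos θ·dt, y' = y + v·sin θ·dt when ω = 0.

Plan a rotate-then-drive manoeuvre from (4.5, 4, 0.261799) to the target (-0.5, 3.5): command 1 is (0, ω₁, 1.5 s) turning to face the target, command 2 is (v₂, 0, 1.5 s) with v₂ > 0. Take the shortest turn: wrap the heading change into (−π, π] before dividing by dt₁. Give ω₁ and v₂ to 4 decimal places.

ω₁ = 1.9863, v₂ = 3.3500

heading to target = atan2(3.5−4, -0.5−4.5) = -3.0419
Δθ = wrap(-3.0419 − 0.2618) = 2.9795; ω₁ = Δθ/dt₁ = 1.9863
distance = √((-0.5−4.5)² + (3.5−4)²) = 5.0249; v₂ = distance/dt₂ = 3.3500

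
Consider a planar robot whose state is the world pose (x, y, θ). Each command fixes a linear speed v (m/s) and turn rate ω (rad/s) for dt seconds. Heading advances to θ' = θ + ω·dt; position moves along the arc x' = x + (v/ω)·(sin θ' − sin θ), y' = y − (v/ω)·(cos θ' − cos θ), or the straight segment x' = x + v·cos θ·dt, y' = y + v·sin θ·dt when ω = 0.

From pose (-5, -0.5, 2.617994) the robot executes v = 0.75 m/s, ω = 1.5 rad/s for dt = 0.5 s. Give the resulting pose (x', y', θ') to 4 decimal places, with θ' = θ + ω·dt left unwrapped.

(-5.3622, -0.4458, 3.3680)

θ' = 2.6180 + 1.5·0.5 = 3.3680
R = v/ω = 0.75/1.5 = 0.5000
x' = -5 + 0.5000·(sin 3.3680 − sin 2.6180) = -5.3622
y' = -0.5 − 0.5000·(cos 3.3680 − cos 2.6180) = -0.4458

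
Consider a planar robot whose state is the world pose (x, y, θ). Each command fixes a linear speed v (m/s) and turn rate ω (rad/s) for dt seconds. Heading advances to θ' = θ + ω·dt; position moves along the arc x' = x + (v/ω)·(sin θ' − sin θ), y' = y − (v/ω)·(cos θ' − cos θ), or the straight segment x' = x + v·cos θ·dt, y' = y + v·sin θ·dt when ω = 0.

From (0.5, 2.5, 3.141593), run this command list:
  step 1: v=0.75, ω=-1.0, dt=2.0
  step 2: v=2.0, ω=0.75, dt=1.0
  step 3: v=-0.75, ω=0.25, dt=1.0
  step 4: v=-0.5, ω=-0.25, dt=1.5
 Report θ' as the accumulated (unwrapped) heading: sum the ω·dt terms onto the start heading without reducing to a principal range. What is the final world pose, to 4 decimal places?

step 1: θ'=1.1416 (R=-0.7500) → pose (-0.1820, 3.5621, 1.1416)
step 2: θ'=1.8916 (R=2.6667) → pose (-0.0761, 5.5127, 1.8916)
step 3: θ'=2.1416 (R=-3.0000) → pose (0.2464, 4.8378, 2.1416)
step 4: θ'=1.7666 (R=2.0000) → pose (0.5252, 4.1462, 1.7666)

(0.5252, 4.1462, 1.7666)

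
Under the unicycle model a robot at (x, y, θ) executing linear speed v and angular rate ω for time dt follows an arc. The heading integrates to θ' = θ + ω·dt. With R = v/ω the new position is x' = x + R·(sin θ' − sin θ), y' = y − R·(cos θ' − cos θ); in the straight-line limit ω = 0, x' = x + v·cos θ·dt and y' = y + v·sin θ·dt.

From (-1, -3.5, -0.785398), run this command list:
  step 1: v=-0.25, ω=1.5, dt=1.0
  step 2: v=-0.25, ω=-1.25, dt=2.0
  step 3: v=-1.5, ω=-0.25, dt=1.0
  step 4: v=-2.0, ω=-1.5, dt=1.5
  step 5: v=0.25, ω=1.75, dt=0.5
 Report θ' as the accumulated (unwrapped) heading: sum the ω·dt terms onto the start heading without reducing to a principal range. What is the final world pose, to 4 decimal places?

(1.2584, -1.8543, -3.4104)

step 1: θ'=0.7146 (R=-0.1667) → pose (-1.2271, -3.4920, 0.7146)
step 2: θ'=-1.7854 (R=0.2000) → pose (-1.5535, -3.2983, -1.7854)
step 3: θ'=-2.0354 (R=6.0000) → pose (-1.0552, -1.8876, -2.0354)
step 4: θ'=-4.2854 (R=1.3333) → pose (1.3504, -1.9329, -4.2854)
step 5: θ'=-3.4104 (R=0.1429) → pose (1.2584, -1.8543, -3.4104)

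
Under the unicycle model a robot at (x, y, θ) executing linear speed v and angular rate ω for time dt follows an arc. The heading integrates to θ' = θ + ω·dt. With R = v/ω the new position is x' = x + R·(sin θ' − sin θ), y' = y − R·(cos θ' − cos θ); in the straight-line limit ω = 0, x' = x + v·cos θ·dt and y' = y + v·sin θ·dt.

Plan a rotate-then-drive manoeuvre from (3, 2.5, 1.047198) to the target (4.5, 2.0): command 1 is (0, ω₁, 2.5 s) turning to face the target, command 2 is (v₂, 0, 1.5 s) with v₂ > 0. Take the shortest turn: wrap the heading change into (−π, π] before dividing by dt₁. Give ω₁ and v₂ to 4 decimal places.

heading to target = atan2(2−2.5, 4.5−3) = -0.3218
Δθ = wrap(-0.3218 − 1.0472) = -1.3689; ω₁ = Δθ/dt₁ = -0.5476
distance = √((4.5−3)² + (2−2.5)²) = 1.5811; v₂ = distance/dt₂ = 1.0541

ω₁ = -0.5476, v₂ = 1.0541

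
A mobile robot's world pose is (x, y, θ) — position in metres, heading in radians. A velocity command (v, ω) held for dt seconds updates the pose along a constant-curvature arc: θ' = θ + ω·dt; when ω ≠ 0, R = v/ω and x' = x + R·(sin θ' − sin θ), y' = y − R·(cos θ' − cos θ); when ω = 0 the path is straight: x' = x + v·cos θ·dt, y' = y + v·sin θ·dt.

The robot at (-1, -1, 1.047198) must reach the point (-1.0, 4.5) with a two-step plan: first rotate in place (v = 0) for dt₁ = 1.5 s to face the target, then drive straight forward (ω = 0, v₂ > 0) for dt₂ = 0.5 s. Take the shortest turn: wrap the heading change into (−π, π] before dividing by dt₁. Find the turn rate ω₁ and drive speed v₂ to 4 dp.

heading to target = atan2(4.5−-1, -1−-1) = 1.5708
Δθ = wrap(1.5708 − 1.0472) = 0.5236; ω₁ = Δθ/dt₁ = 0.3491
distance = √((-1−-1)² + (4.5−-1)²) = 5.5000; v₂ = distance/dt₂ = 11.0000

ω₁ = 0.3491, v₂ = 11.0000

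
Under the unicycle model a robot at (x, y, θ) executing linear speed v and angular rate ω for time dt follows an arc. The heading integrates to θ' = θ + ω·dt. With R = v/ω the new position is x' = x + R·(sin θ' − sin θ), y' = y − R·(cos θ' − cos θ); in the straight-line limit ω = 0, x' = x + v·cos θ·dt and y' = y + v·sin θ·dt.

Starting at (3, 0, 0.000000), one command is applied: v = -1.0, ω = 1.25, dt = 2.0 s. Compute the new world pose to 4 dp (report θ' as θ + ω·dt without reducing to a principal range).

θ' = 0.0000 + 1.25·2.0 = 2.5000
R = v/ω = -1.0/1.25 = -0.8000
x' = 3 + -0.8000·(sin 2.5000 − sin 0.0000) = 2.5212
y' = 0 − -0.8000·(cos 2.5000 − cos 0.0000) = -1.4409

(2.5212, -1.4409, 2.5000)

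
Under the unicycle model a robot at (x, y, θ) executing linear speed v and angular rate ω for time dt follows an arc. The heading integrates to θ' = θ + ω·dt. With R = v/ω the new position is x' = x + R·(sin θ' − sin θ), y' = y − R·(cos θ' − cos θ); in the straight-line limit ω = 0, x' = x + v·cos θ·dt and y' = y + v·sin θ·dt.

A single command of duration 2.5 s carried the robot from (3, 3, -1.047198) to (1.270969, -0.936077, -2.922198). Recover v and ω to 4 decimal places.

Δθ = -2.922198 − -1.047198 = -1.875000
ω = Δθ/dt = -1.875000/2.5 = -0.7500
R = −Δy/(cos θ' − cos θ) = -2.6667
v = R·ω = -2.6667·-0.7500 = 2.0000

v = 2.0000, ω = -0.7500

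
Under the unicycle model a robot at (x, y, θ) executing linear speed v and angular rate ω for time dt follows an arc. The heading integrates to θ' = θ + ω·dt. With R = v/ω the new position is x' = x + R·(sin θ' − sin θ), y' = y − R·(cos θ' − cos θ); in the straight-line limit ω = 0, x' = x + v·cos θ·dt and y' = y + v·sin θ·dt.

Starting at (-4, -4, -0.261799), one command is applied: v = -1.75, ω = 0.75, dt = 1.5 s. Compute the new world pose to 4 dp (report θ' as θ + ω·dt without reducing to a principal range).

(-6.3771, -4.7371, 0.8632)

θ' = -0.2618 + 0.75·1.5 = 0.8632
R = v/ω = -1.75/0.75 = -2.3333
x' = -4 + -2.3333·(sin 0.8632 − sin -0.2618) = -6.3771
y' = -4 − -2.3333·(cos 0.8632 − cos -0.2618) = -4.7371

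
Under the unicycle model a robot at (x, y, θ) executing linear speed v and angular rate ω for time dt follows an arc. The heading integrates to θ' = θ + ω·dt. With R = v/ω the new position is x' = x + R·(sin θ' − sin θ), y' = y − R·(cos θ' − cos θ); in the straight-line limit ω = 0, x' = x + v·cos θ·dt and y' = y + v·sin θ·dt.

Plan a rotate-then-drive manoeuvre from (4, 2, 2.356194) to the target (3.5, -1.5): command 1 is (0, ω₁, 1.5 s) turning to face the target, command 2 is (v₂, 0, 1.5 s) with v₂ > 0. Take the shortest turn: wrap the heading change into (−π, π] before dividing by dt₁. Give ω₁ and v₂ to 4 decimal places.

heading to target = atan2(-1.5−2, 3.5−4) = -1.7127
Δθ = wrap(-1.7127 − 2.3562) = 2.2143; ω₁ = Δθ/dt₁ = 1.4762
distance = √((3.5−4)² + (-1.5−2)²) = 3.5355; v₂ = distance/dt₂ = 2.3570

ω₁ = 1.4762, v₂ = 2.3570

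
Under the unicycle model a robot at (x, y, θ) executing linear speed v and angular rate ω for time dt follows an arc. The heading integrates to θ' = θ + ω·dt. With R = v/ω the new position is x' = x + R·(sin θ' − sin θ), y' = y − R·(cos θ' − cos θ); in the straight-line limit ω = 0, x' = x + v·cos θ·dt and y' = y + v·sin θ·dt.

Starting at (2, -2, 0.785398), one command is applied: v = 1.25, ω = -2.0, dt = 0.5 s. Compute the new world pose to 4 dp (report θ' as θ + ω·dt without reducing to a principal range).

(2.5750, -1.8313, -0.2146)

θ' = 0.7854 + -2.0·0.5 = -0.2146
R = v/ω = 1.25/-2.0 = -0.6250
x' = 2 + -0.6250·(sin -0.2146 − sin 0.7854) = 2.5750
y' = -2 − -0.6250·(cos -0.2146 − cos 0.7854) = -1.8313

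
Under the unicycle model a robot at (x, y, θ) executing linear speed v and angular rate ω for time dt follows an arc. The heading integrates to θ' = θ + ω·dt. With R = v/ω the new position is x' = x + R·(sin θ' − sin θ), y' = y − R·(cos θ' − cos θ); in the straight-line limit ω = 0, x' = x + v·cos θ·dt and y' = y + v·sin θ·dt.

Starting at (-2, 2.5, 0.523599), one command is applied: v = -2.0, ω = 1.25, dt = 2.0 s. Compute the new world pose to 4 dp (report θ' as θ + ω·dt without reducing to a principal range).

(-1.3884, -0.4745, 3.0236)

θ' = 0.5236 + 1.25·2.0 = 3.0236
R = v/ω = -2.0/1.25 = -1.6000
x' = -2 + -1.6000·(sin 3.0236 − sin 0.5236) = -1.3884
y' = 2.5 − -1.6000·(cos 3.0236 − cos 0.5236) = -0.4745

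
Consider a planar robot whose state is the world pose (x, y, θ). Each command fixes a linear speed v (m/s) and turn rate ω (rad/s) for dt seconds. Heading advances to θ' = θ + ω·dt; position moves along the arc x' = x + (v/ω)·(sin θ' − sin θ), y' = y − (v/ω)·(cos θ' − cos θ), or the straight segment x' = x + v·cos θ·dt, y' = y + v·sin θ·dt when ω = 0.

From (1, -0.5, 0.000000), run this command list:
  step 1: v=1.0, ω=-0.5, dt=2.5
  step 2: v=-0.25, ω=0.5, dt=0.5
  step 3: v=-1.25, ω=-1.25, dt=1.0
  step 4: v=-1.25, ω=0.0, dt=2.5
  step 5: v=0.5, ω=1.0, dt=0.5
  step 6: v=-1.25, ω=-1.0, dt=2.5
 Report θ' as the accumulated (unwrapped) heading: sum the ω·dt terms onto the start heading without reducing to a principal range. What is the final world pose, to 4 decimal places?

step 1: θ'=-1.2500 (R=-2.0000) → pose (2.8980, -1.8694, -1.2500)
step 2: θ'=-1.0000 (R=-0.5000) → pose (2.8442, -1.7569, -1.0000)
step 3: θ'=-2.2500 (R=1.0000) → pose (2.9076, -0.5884, -2.2500)
step 4: θ'=-2.2500 (straight) → pose (4.8707, 1.8431, -2.2500)
step 5: θ'=-1.7500 (R=0.5000) → pose (4.7677, 1.6181, -1.7500)
step 6: θ'=-4.2500 (R=1.2500) → pose (7.1164, 1.9529, -4.2500)

(7.1164, 1.9529, -4.2500)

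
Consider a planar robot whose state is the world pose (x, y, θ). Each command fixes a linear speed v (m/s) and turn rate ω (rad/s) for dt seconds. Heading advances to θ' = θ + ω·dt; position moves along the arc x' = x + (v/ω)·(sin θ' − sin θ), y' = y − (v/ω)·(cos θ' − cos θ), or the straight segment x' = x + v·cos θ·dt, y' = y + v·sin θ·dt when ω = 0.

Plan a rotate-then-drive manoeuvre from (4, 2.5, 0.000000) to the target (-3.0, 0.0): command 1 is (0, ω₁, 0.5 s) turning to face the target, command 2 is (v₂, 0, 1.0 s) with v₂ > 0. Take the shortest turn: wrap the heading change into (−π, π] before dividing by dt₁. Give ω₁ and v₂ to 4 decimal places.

ω₁ = -5.5971, v₂ = 7.4330

heading to target = atan2(0−2.5, -3−4) = -2.7986
Δθ = wrap(-2.7986 − 0.0000) = -2.7986; ω₁ = Δθ/dt₁ = -5.5971
distance = √((-3−4)² + (0−2.5)²) = 7.4330; v₂ = distance/dt₂ = 7.4330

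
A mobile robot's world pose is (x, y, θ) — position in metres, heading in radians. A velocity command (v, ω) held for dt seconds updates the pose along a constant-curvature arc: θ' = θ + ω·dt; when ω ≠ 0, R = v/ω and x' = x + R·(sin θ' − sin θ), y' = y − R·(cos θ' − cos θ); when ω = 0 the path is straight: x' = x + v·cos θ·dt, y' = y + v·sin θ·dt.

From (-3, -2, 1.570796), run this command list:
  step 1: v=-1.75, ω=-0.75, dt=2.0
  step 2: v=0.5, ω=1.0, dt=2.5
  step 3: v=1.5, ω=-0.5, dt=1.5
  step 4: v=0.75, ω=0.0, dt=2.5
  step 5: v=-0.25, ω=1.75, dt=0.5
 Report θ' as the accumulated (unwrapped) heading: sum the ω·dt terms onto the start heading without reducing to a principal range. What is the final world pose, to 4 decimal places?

step 1: θ'=0.0708 (R=2.3333) → pose (-5.1683, -4.3275, 0.0708)
step 2: θ'=2.5708 (R=0.5000) → pose (-4.9335, -3.4080, 2.5708)
step 3: θ'=1.8208 (R=-3.0000) → pose (-6.2193, -1.6258, 1.8208)
step 4: θ'=1.8208 (straight) → pose (-6.6832, 0.1909, 1.8208)
step 5: θ'=2.6958 (R=-0.1429) → pose (-6.6064, 0.0974, 2.6958)

(-6.6064, 0.0974, 2.6958)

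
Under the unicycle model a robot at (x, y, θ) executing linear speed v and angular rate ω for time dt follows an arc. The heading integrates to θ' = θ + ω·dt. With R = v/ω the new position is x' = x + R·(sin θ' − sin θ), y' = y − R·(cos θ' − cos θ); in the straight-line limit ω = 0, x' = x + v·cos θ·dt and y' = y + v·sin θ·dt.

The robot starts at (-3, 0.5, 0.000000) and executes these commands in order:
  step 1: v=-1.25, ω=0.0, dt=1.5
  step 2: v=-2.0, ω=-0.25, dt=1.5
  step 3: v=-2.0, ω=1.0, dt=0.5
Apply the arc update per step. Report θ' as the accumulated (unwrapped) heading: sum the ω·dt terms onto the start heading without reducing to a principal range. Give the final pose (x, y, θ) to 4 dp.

step 1: θ'=0.0000 (straight) → pose (-4.8750, 0.5000, 0.0000)
step 2: θ'=-0.3750 (R=8.0000) → pose (-7.8052, 1.0559, -0.3750)
step 3: θ'=0.1250 (R=-2.0000) → pose (-8.7871, 1.1793, 0.1250)

(-8.7871, 1.1793, 0.1250)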